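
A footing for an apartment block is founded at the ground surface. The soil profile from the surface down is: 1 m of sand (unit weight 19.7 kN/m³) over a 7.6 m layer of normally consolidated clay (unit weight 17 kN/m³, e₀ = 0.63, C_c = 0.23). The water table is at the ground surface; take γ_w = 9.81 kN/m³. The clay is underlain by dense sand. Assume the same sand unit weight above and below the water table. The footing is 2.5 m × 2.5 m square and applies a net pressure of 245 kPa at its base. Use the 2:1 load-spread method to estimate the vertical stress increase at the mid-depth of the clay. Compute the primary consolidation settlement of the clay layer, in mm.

S_c ≈ 267 mm

Mid-depth of clay below the ground surface: z = 1 + 7.6/2 = 4.8 m.
Total vertical stress at mid-clay: σ_v = 19.7×1 + 17×3.8 = 84.3 kPa.
Pore pressure: u = 9.81×(4.8 − 0) = 47.088 kPa.
Initial effective stress: σ'_0 = σ_v − u = 84.3 − 47.088 = 37.212 kPa.
Stress increase at mid-clay by the 2:1 spreading method:
Δσ = qBL/((B+z)(L+z)) = 245×2.5×2.5/((2.5+4.8)(2.5+4.8)) = 28.734 kPa
Final effective stress: σ'_f = σ'_0 + Δσ = 37.212 + 28.734 = 65.946 kPa.
Normally consolidated clay, so the full stress increment lies on the virgin compression line:
S_c = C_c·H/(1+e₀)·log₁₀(σ'_f/σ'_0) = 0.23×7.6/(1+0.63)×log₁₀(65.946/37.212)
    = 1.0724 × 0.24851 = 0.2665 m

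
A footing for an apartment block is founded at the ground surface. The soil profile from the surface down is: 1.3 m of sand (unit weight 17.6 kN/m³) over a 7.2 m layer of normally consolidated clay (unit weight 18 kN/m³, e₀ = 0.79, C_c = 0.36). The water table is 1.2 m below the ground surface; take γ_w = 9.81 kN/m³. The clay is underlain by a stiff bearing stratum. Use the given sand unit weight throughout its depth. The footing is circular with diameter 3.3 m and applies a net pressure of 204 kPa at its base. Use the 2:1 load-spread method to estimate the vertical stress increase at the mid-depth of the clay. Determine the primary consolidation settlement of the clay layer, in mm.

Mid-depth of clay below the ground surface: z = 1.3 + 7.2/2 = 4.9 m.
Total vertical stress at mid-clay: σ_v = 17.6×1.3 + 18×3.6 = 87.68 kPa.
Pore pressure: u = 9.81×(4.9 − 1.2) = 36.297 kPa.
Initial effective stress: σ'_0 = σ_v − u = 87.68 − 36.297 = 51.383 kPa.
Stress increase at mid-clay by the 2:1 spreading method:
Δσ ≈ qD²/(D+z)² = 204×3.3²/(3.3+4.9)² = 33.039 kPa
Final effective stress: σ'_f = σ'_0 + Δσ = 51.383 + 33.039 = 84.422 kPa.
Normally consolidated clay, so the full stress increment lies on the virgin compression line:
S_c = C_c·H/(1+e₀)·log₁₀(σ'_f/σ'_0) = 0.36×7.2/(1+0.79)×log₁₀(84.422/51.383)
    = 1.448 × 0.21564 = 0.3122 m

S_c ≈ 312 mm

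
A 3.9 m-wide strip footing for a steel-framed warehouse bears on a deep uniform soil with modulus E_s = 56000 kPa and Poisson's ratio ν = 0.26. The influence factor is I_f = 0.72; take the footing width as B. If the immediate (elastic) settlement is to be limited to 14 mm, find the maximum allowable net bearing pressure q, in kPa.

q ≈ 299 kPa

S_e = q·B·(1−ν²)/E_s · I_f  ⇒  q = S_e·E_s / (B·(1−ν²)·I_f).
q = 0.014 × 56000 / (3.9 × 0.9324 × 0.72) = 299.4 kPa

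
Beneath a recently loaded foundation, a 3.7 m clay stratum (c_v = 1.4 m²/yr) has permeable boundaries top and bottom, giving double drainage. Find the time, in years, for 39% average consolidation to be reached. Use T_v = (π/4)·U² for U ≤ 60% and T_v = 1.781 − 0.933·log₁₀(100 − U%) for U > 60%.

Drainage path length: H_d = H/2 = 1.85 m (double drainage).
U ≤ 60%: T_v = (π/4)·U² = (π/4)×0.39² = 0.11946.
t = T_v·H_d²/c_v = 0.11946×1.85²/1.4 = 0.292 years.

t ≈ 0.292 years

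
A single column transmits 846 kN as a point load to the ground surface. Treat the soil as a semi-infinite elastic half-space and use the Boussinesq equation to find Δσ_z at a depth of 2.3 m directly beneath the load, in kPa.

Boussinesq vertical stress below a point load on an elastic half-space:
Δσ_z = 3P/(2πz²) · [1 + (r/z)²]^(−5/2)
r/z = 0/2.3 = 0; [1+(r/z)²]^(−5/2) = 1.
Δσ_z = 3×846/(2π×2.3²) × 1 = 76.358 × 1 = 76.36 kPa

Δσ_z ≈ 76.4 kPa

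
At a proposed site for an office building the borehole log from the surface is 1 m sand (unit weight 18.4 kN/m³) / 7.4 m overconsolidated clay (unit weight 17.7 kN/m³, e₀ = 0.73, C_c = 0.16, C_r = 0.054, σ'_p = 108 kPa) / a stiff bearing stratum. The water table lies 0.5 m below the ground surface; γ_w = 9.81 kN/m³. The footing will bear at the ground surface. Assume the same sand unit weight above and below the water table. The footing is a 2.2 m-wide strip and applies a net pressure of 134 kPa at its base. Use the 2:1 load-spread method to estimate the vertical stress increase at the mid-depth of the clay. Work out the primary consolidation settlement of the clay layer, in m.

S_c ≈ 0.0696 m

Mid-depth of clay below the ground surface: z = 1 + 7.4/2 = 4.7 m.
Total vertical stress at mid-clay: σ_v = 18.4×1 + 17.7×3.7 = 83.89 kPa.
Pore pressure: u = 9.81×(4.7 − 0.5) = 41.202 kPa.
Initial effective stress: σ'_0 = σ_v − u = 83.89 − 41.202 = 42.688 kPa.
Stress increase at mid-clay by the 2:1 spreading method:
Δσ = qB/(B+z) = 134×2.2/(2.2+4.7) = 42.725 kPa
Final effective stress: σ'_f = 42.688 + 42.725 = 85.413 kPa.
σ'_f = 85.413 ≤ σ'_p = 108 kPa, so the clay remains overconsolidated and only the recompression index applies:
S_c = C_r·H/(1+e₀)·log₁₀(σ'_f/σ'_0) = 0.054×7.4/1.73×log₁₀(85.413/42.688)
    = 0.23098 × 0.30122 = 0.06958 m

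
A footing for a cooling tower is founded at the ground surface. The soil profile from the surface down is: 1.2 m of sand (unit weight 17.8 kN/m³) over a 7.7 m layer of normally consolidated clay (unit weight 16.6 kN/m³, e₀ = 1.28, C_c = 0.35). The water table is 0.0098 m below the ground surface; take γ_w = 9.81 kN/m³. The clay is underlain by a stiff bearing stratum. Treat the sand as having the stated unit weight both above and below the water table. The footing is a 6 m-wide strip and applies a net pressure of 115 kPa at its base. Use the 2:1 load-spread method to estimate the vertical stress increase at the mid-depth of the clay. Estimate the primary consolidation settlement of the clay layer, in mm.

Mid-depth of clay below the ground surface: z = 1.2 + 7.7/2 = 5.05 m.
Total vertical stress at mid-clay: σ_v = 17.8×1.2 + 16.6×3.85 = 85.27 kPa.
Pore pressure: u = 9.81×(5.05 − 0.0098) = 49.442 kPa.
Initial effective stress: σ'_0 = σ_v − u = 85.27 − 49.442 = 35.828 kPa.
Stress increase at mid-clay by the 2:1 spreading method:
Δσ = qB/(B+z) = 115×6/(6+5.05) = 62.443 kPa
Final effective stress: σ'_f = σ'_0 + Δσ = 35.828 + 62.443 = 98.271 kPa.
Normally consolidated clay, so the full stress increment lies on the virgin compression line:
S_c = C_c·H/(1+e₀)·log₁₀(σ'_f/σ'_0) = 0.35×7.7/(1+1.28)×log₁₀(98.271/35.828)
    = 1.182 × 0.4382 = 0.518 m

S_c ≈ 518 mm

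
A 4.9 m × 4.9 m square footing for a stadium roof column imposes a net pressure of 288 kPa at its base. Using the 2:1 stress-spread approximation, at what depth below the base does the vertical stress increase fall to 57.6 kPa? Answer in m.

2:1 spreading — at depth z the loaded area has grown by z in each plan dimension:
qB²/(B+z)² = Δσ_z ⇒ z = B(√(q/Δσ_z) − 1) = 4.9×(√(288/57.6) − 1) = 6.057 m

z ≈ 6.06 m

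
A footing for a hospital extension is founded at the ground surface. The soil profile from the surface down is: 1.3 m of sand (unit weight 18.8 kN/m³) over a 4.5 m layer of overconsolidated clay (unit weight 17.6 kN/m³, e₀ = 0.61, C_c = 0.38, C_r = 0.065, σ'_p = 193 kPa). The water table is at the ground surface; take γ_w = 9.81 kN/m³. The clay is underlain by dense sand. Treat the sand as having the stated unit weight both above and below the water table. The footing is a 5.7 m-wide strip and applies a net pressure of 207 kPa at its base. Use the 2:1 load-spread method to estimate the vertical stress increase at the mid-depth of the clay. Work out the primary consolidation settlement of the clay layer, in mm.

Mid-depth of clay below the ground surface: z = 1.3 + 4.5/2 = 3.55 m.
Total vertical stress at mid-clay: σ_v = 18.8×1.3 + 17.6×2.25 = 64.04 kPa.
Pore pressure: u = 9.81×(3.55 − 0) = 34.825 kPa.
Initial effective stress: σ'_0 = σ_v − u = 64.04 − 34.825 = 29.215 kPa.
Stress increase at mid-clay by the 2:1 spreading method:
Δσ = qB/(B+z) = 207×5.7/(5.7+3.55) = 127.56 kPa
Final effective stress: σ'_f = 29.215 + 127.56 = 156.78 kPa.
σ'_f = 156.78 ≤ σ'_p = 193 kPa, so the clay remains overconsolidated and only the recompression index applies:
S_c = C_r·H/(1+e₀)·log₁₀(σ'_f/σ'_0) = 0.065×4.5/1.61×log₁₀(156.78/29.215)
    = 0.18168 × 0.72968 = 0.1326 m

S_c ≈ 133 mm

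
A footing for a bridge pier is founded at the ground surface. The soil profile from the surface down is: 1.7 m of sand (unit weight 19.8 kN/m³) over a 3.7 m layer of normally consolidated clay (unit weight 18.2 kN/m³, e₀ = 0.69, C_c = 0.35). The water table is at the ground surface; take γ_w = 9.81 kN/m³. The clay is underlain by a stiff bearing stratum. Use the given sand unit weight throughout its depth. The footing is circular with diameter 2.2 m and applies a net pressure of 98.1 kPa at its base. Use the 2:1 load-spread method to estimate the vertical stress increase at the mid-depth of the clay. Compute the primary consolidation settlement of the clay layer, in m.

Mid-depth of clay below the ground surface: z = 1.7 + 3.7/2 = 3.55 m.
Total vertical stress at mid-clay: σ_v = 19.8×1.7 + 18.2×1.85 = 67.33 kPa.
Pore pressure: u = 9.81×(3.55 − 0) = 34.825 kPa.
Initial effective stress: σ'_0 = σ_v − u = 67.33 − 34.825 = 32.505 kPa.
Stress increase at mid-clay by the 2:1 spreading method:
Δσ ≈ qD²/(D+z)² = 98.1×2.2²/(2.2+3.55)² = 14.361 kPa
Final effective stress: σ'_f = σ'_0 + Δσ = 32.505 + 14.361 = 46.866 kPa.
Normally consolidated clay, so the full stress increment lies on the virgin compression line:
S_c = C_c·H/(1+e₀)·log₁₀(σ'_f/σ'_0) = 0.35×3.7/(1+0.69)×log₁₀(46.866/32.505)
    = 0.76627 × 0.15891 = 0.1218 m

S_c ≈ 0.122 m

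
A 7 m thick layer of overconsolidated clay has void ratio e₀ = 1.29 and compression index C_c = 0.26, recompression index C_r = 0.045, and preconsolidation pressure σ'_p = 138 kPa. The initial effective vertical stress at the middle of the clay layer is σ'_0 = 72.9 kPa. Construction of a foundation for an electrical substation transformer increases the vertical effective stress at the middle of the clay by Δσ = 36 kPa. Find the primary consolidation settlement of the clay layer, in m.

Final effective stress: σ'_f = 72.9 + 36 = 108.9 kPa.
σ'_f = 108.9 ≤ σ'_p = 138 kPa, so the clay remains overconsolidated and only the recompression index applies:
S_c = C_r·H/(1+e₀)·log₁₀(σ'_f/σ'_0) = 0.045×7/2.29×log₁₀(108.9/72.9)
    = 0.13756 × 0.1743 = 0.02398 m

S_c ≈ 0.024 m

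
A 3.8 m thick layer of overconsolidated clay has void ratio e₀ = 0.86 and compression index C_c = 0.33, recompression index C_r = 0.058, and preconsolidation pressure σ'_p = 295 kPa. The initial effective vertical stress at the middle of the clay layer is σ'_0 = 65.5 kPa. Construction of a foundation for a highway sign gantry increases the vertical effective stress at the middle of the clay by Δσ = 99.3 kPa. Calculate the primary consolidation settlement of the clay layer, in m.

S_c ≈ 0.0475 m

Final effective stress: σ'_f = 65.5 + 99.3 = 164.8 kPa.
σ'_f = 164.8 ≤ σ'_p = 295 kPa, so the clay remains overconsolidated and only the recompression index applies:
S_c = C_r·H/(1+e₀)·log₁₀(σ'_f/σ'_0) = 0.058×3.8/1.86×log₁₀(164.8/65.5)
    = 0.11849 × 0.40072 = 0.04748 m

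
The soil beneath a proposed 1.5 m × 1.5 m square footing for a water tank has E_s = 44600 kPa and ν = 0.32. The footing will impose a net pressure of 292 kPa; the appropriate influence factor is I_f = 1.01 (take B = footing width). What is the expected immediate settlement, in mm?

S_e ≈ 8.9 mm

Immediate (elastic) settlement: S_e = q·B·(1−ν²)/E_s · I_f.
S_e = 292 × 1.5 × (1 − 0.32²) / 44600 × 1.01
    = 292 × 1.5 × 0.8976 / 44600 × 1.01
    = 0.008903 m = 8.903 mm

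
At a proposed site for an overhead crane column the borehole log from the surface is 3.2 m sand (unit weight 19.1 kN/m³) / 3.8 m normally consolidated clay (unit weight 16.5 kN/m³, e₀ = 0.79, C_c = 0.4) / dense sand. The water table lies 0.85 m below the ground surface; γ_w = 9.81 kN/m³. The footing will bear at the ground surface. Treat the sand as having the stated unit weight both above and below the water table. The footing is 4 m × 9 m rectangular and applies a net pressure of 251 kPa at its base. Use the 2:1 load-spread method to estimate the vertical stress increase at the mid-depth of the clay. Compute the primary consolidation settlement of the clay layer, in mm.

Mid-depth of clay below the ground surface: z = 3.2 + 3.8/2 = 5.1 m.
Total vertical stress at mid-clay: σ_v = 19.1×3.2 + 16.5×1.9 = 92.47 kPa.
Pore pressure: u = 9.81×(5.1 − 0.85) = 41.693 kPa.
Initial effective stress: σ'_0 = σ_v − u = 92.47 − 41.693 = 50.777 kPa.
Stress increase at mid-clay by the 2:1 spreading method:
Δσ = qBL/((B+z)(L+z)) = 251×4×9/((4+5.1)(9+5.1)) = 70.423 kPa
Final effective stress: σ'_f = σ'_0 + Δσ = 50.777 + 70.423 = 121.2 kPa.
Normally consolidated clay, so the full stress increment lies on the virgin compression line:
S_c = C_c·H/(1+e₀)·log₁₀(σ'_f/σ'_0) = 0.4×3.8/(1+0.79)×log₁₀(121.2/50.777)
    = 0.84916 × 0.37784 = 0.3208 m

S_c ≈ 321 mm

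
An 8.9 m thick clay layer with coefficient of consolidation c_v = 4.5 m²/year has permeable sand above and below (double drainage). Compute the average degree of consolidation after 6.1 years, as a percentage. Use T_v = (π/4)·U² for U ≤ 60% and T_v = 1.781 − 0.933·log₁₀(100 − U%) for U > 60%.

U ≈ 97.4 %

Drainage path length: H_d = H/2 = 4.45 m (double drainage).
T_v = c_v·t/H_d² = 4.5×6.1/4.45² = 1.3862.
T_v = 1.3862 corresponds to the U > 60% branch:
U = 1 − 10^((1.781 − T_v)/0.933)/100 = 0.9735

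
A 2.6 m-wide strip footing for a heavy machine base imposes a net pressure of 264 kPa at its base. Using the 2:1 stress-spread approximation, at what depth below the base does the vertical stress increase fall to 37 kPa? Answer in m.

2:1 spreading — at depth z the loaded area has grown by z in each plan dimension:
qB/(B+z) = Δσ_z ⇒ z = qB/Δσ_z − B = 264×2.6/37 − 2.6 = 15.95 m

z ≈ 16 m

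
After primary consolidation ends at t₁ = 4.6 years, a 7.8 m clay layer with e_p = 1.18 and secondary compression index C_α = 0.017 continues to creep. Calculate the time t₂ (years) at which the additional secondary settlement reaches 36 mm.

t₂ ≈ 18 years

S_s = C_α·H/(1+e_p)·log₁₀(t₂/t₁) ⇒ log₁₀(t₂/t₁) = S_s·(1+e_p)/(C_α·H).
log₁₀(t₂/t₁) = 0.036 × (1+1.18) / (0.017×7.8) = 0.5919
t₂ = t₁ × 10^0.5919 = 4.6 × 3.907 = 17.97 years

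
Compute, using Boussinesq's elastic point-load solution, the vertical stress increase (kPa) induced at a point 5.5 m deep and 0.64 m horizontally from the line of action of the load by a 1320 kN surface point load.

Δσ_z ≈ 20.1 kPa

Boussinesq vertical stress below a point load on an elastic half-space:
Δσ_z = 3P/(2πz²) · [1 + (r/z)²]^(−5/2)
r/z = 0.64/5.5 = 0.11636; [1+(r/z)²]^(−5/2) = 0.96693.
Δσ_z = 3×1320/(2π×5.5²) × 0.96693 = 20.835 × 0.96693 = 20.15 kPa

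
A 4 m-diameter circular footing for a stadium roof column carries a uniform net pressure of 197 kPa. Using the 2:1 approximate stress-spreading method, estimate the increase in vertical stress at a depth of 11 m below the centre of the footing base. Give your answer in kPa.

Δσ_z ≈ 14 kPa

By the 2:1 method the load spreads at 1 horizontal : 2 vertical, so at depth z the loaded area has grown by z in each plan dimension:
Δσ ≈ qD²/(D+z)² = 197×4²/(4+11)² = 14.009 kPa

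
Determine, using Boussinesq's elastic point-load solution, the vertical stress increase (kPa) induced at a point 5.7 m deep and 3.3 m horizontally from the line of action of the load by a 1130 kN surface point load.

Boussinesq vertical stress below a point load on an elastic half-space:
Δσ_z = 3P/(2πz²) · [1 + (r/z)²]^(−5/2)
r/z = 3.3/5.7 = 0.57895; [1+(r/z)²]^(−5/2) = 0.48546.
Δσ_z = 3×1130/(2π×5.7²) × 0.48546 = 16.606 × 0.48546 = 8.062 kPa

Δσ_z ≈ 8.06 kPa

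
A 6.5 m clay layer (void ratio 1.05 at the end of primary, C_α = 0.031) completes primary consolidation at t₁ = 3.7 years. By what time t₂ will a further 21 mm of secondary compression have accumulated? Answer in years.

S_s = C_α·H/(1+e_p)·log₁₀(t₂/t₁) ⇒ log₁₀(t₂/t₁) = S_s·(1+e_p)/(C_α·H).
log₁₀(t₂/t₁) = 0.021 × (1+1.05) / (0.031×6.5) = 0.2136
t₂ = t₁ × 10^0.2136 = 3.7 × 1.635 = 6.051 years

t₂ ≈ 6.05 years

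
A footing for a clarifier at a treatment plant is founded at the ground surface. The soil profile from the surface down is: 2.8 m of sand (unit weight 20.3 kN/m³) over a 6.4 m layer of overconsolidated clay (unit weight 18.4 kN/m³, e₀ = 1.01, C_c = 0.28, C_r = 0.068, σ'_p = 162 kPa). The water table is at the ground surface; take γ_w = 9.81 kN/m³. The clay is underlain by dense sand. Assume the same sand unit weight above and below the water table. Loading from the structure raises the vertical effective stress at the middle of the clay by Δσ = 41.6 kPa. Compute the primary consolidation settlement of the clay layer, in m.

S_c ≈ 0.0516 m

Mid-depth of clay below the ground surface: z = 2.8 + 6.4/2 = 6 m.
Total vertical stress at mid-clay: σ_v = 20.3×2.8 + 18.4×3.2 = 115.72 kPa.
Pore pressure: u = 9.81×(6 − 0) = 58.86 kPa.
Initial effective stress: σ'_0 = σ_v − u = 115.72 − 58.86 = 56.86 kPa.
Final effective stress: σ'_f = 56.86 + 41.6 = 98.46 kPa.
σ'_f = 98.46 ≤ σ'_p = 162 kPa, so the clay remains overconsolidated and only the recompression index applies:
S_c = C_r·H/(1+e₀)·log₁₀(σ'_f/σ'_0) = 0.068×6.4/2.01×log₁₀(98.46/56.86)
    = 0.21652 × 0.23845 = 0.05163 m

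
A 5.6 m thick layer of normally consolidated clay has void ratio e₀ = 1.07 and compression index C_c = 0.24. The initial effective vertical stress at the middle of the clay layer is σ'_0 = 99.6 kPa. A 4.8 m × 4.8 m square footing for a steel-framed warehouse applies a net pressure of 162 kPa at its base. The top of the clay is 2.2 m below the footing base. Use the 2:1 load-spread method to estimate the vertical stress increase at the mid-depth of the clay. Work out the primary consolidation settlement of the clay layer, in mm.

S_c ≈ 92.9 mm

Mid-depth of clay below the footing base: z = 2.2 + 5.6/2 = 5 m.
Stress increase at mid-clay by the 2:1 spreading method:
Δσ = qBL/((B+z)(L+z)) = 162×4.8×4.8/((4.8+5)(4.8+5)) = 38.864 kPa
Final effective stress: σ'_f = σ'_0 + Δσ = 99.6 + 38.864 = 138.46 kPa.
Normally consolidated clay, so the full stress increment lies on the virgin compression line:
S_c = C_c·H/(1+e₀)·log₁₀(σ'_f/σ'_0) = 0.24×5.6/(1+1.07)×log₁₀(138.46/99.6)
    = 0.64928 × 0.14306 = 0.09289 m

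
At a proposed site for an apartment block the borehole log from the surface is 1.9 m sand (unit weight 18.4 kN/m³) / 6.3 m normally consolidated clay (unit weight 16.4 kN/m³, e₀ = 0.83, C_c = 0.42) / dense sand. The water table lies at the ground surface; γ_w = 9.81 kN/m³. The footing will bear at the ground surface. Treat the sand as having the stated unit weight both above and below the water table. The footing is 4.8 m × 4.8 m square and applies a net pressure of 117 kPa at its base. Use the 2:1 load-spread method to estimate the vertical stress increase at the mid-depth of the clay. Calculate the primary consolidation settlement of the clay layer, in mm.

S_c ≈ 351 mm

Mid-depth of clay below the ground surface: z = 1.9 + 6.3/2 = 5.05 m.
Total vertical stress at mid-clay: σ_v = 18.4×1.9 + 16.4×3.15 = 86.62 kPa.
Pore pressure: u = 9.81×(5.05 − 0) = 49.541 kPa.
Initial effective stress: σ'_0 = σ_v − u = 86.62 − 49.541 = 37.079 kPa.
Stress increase at mid-clay by the 2:1 spreading method:
Δσ = qBL/((B+z)(L+z)) = 117×4.8×4.8/((4.8+5.05)(4.8+5.05)) = 27.784 kPa
Final effective stress: σ'_f = σ'_0 + Δσ = 37.079 + 27.784 = 64.863 kPa.
Normally consolidated clay, so the full stress increment lies on the virgin compression line:
S_c = C_c·H/(1+e₀)·log₁₀(σ'_f/σ'_0) = 0.42×6.3/(1+0.83)×log₁₀(64.863/37.079)
    = 1.4459 × 0.24287 = 0.3512 m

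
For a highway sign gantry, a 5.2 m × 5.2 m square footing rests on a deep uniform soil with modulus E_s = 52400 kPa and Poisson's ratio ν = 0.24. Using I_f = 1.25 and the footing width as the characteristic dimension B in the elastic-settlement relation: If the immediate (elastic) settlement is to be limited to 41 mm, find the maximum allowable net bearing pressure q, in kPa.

q ≈ 351 kPa

S_e = q·B·(1−ν²)/E_s · I_f  ⇒  q = S_e·E_s / (B·(1−ν²)·I_f).
q = 0.041 × 52400 / (5.2 × 0.9424 × 1.25) = 350.7 kPa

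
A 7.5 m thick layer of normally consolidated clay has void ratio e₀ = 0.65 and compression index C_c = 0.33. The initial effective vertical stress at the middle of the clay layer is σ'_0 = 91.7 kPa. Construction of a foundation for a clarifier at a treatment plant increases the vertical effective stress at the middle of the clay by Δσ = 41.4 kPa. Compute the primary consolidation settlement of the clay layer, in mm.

Final effective stress: σ'_f = σ'_0 + Δσ = 91.7 + 41.4 = 133.1 kPa.
Normally consolidated clay, so the full stress increment lies on the virgin compression line:
S_c = C_c·H/(1+e₀)·log₁₀(σ'_f/σ'_0) = 0.33×7.5/(1+0.65)×log₁₀(133.1/91.7)
    = 1.5 × 0.16181 = 0.2427 m

S_c ≈ 243 mm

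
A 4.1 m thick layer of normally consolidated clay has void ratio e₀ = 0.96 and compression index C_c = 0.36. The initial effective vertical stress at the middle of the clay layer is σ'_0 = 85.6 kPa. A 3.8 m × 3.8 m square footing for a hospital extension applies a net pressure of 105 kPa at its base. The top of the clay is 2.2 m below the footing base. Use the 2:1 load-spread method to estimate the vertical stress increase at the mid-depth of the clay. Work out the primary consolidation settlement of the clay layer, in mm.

Mid-depth of clay below the footing base: z = 2.2 + 4.1/2 = 4.25 m.
Stress increase at mid-clay by the 2:1 spreading method:
Δσ = qBL/((B+z)(L+z)) = 105×3.8×3.8/((3.8+4.25)(3.8+4.25)) = 23.397 kPa
Final effective stress: σ'_f = σ'_0 + Δσ = 85.6 + 23.397 = 109 kPa.
Normally consolidated clay, so the full stress increment lies on the virgin compression line:
S_c = C_c·H/(1+e₀)·log₁₀(σ'_f/σ'_0) = 0.36×4.1/(1+0.96)×log₁₀(109/85.6)
    = 0.75306 × 0.10495 = 0.07903 m

S_c ≈ 79 mm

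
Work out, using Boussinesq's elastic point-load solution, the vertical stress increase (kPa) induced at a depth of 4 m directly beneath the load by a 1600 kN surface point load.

Δσ_z ≈ 47.7 kPa

Boussinesq vertical stress below a point load on an elastic half-space:
Δσ_z = 3P/(2πz²) · [1 + (r/z)²]^(−5/2)
r/z = 0/4 = 0; [1+(r/z)²]^(−5/2) = 1.
Δσ_z = 3×1600/(2π×4²) × 1 = 47.746 × 1 = 47.75 kPa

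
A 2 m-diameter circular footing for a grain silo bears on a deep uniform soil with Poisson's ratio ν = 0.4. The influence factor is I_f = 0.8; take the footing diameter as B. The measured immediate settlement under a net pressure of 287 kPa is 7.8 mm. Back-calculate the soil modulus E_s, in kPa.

E_s ≈ 49500 kPa

S_e = q·B·(1−ν²)/E_s · I_f  ⇒  E_s = q·B·(1−ν²)·I_f / S_e.
E_s = 287 × 2 × 0.84 × 0.8 / 0.0078 = 49450 kPa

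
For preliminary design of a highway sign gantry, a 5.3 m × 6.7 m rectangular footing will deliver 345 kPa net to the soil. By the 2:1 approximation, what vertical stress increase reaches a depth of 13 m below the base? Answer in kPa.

By the 2:1 method the load spreads at 1 horizontal : 2 vertical, so at depth z the loaded area has grown by z in each plan dimension:
Δσ = qBL/((B+z)(L+z)) = 345×5.3×6.7/((5.3+13)(6.7+13)) = 33.982 kPa

Δσ_z ≈ 34 kPa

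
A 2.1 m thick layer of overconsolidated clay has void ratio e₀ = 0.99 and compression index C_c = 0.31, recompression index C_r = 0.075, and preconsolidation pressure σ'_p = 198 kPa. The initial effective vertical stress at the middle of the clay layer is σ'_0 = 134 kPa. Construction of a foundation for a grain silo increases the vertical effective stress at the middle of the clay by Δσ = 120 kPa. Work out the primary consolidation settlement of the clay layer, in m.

Final effective stress: σ'_f = 134 + 120 = 254 kPa.
σ'_f = 254 > σ'_p = 198 kPa, so the stress path crosses the preconsolidation pressure — recompression up to σ'_p, then virgin compression beyond:
S_c = H/(1+e₀)·[C_r·log₁₀(σ'_p/σ'_0) + C_c·log₁₀(σ'_f/σ'_p)]
    = 2.1/1.99 × [0.075×log₁₀(198/134) + 0.31×log₁₀(254/198)]
    = 1.0553 × [0.012717 + 0.033532] = 0.04881 m

S_c ≈ 0.0488 m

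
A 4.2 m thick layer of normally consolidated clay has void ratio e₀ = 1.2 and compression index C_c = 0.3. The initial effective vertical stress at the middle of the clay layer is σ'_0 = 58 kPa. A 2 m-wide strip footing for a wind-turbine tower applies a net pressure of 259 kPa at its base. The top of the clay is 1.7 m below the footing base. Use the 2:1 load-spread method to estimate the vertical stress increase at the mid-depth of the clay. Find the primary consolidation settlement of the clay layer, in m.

S_c ≈ 0.232 m

Mid-depth of clay below the footing base: z = 1.7 + 4.2/2 = 3.8 m.
Stress increase at mid-clay by the 2:1 spreading method:
Δσ = qB/(B+z) = 259×2/(2+3.8) = 89.31 kPa
Final effective stress: σ'_f = σ'_0 + Δσ = 58 + 89.31 = 147.31 kPa.
Normally consolidated clay, so the full stress increment lies on the virgin compression line:
S_c = C_c·H/(1+e₀)·log₁₀(σ'_f/σ'_0) = 0.3×4.2/(1+1.2)×log₁₀(147.31/58)
    = 0.57273 × 0.4048 = 0.2318 m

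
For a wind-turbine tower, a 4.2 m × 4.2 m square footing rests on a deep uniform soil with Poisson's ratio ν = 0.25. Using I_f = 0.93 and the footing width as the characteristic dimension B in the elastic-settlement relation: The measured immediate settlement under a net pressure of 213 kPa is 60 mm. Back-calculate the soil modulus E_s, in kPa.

E_s ≈ 13000 kPa

S_e = q·B·(1−ν²)/E_s · I_f  ⇒  E_s = q·B·(1−ν²)·I_f / S_e.
E_s = 213 × 4.2 × 0.9375 × 0.93 / 0.06 = 13000 kPa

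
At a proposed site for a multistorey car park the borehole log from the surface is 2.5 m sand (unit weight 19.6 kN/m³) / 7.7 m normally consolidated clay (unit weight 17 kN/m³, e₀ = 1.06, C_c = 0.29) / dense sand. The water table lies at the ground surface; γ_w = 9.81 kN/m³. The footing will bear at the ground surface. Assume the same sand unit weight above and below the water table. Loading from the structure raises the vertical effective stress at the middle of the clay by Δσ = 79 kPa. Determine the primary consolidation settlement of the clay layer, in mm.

Mid-depth of clay below the ground surface: z = 2.5 + 7.7/2 = 6.35 m.
Total vertical stress at mid-clay: σ_v = 19.6×2.5 + 17×3.85 = 114.45 kPa.
Pore pressure: u = 9.81×(6.35 − 0) = 62.294 kPa.
Initial effective stress: σ'_0 = σ_v − u = 114.45 − 62.294 = 52.156 kPa.
Final effective stress: σ'_f = σ'_0 + Δσ = 52.156 + 79 = 131.16 kPa.
Normally consolidated clay, so the full stress increment lies on the virgin compression line:
S_c = C_c·H/(1+e₀)·log₁₀(σ'_f/σ'_0) = 0.29×7.7/(1+1.06)×log₁₀(131.16/52.156)
    = 1.084 × 0.4005 = 0.4341 m

S_c ≈ 434 mm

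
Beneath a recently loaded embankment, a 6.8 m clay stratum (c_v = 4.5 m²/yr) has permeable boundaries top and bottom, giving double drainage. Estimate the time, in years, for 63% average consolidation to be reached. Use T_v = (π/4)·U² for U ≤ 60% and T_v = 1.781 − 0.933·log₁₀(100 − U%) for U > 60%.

t ≈ 0.817 years

Drainage path length: H_d = H/2 = 3.4 m (double drainage).
U > 60%: T_v = 1.781 − 0.933·log₁₀(100 − 63) = 0.31787.
t = T_v·H_d²/c_v = 0.31787×3.4²/4.5 = 0.8166 years.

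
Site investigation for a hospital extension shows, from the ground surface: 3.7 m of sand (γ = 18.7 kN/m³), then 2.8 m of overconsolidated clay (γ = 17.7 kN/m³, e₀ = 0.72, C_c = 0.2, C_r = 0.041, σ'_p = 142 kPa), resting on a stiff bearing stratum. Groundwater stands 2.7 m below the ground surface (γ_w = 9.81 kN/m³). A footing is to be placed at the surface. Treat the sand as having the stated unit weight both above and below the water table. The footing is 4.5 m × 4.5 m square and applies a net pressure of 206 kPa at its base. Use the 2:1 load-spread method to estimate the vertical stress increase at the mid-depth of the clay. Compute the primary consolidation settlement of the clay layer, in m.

S_c ≈ 0.0144 m

Mid-depth of clay below the ground surface: z = 3.7 + 2.8/2 = 5.1 m.
Total vertical stress at mid-clay: σ_v = 18.7×3.7 + 17.7×1.4 = 93.97 kPa.
Pore pressure: u = 9.81×(5.1 − 2.7) = 23.544 kPa.
Initial effective stress: σ'_0 = σ_v − u = 93.97 − 23.544 = 70.426 kPa.
Stress increase at mid-clay by the 2:1 spreading method:
Δσ = qBL/((B+z)(L+z)) = 206×4.5×4.5/((4.5+5.1)(4.5+5.1)) = 45.264 kPa
Final effective stress: σ'_f = 70.426 + 45.264 = 115.69 kPa.
σ'_f = 115.69 ≤ σ'_p = 142 kPa, so the clay remains overconsolidated and only the recompression index applies:
S_c = C_r·H/(1+e₀)·log₁₀(σ'_f/σ'_0) = 0.041×2.8/1.72×log₁₀(115.69/70.426)
    = 0.066744 × 0.21556 = 0.01439 m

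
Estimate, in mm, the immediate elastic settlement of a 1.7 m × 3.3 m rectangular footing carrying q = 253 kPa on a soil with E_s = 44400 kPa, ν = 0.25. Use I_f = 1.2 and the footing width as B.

S_e ≈ 10.9 mm

Immediate (elastic) settlement: S_e = q·B·(1−ν²)/E_s · I_f.
S_e = 253 × 1.7 × (1 − 0.25²) / 44400 × 1.2
    = 253 × 1.7 × 0.9375 / 44400 × 1.2
    = 0.0109 m = 10.9 mm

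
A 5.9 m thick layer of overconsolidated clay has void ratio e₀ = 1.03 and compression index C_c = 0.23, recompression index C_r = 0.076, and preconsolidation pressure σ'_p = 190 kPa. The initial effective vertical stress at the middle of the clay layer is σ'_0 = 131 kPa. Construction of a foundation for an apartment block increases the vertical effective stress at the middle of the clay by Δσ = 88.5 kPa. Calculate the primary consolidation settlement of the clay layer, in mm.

S_c ≈ 77.6 mm

Final effective stress: σ'_f = 131 + 88.5 = 219.5 kPa.
σ'_f = 219.5 > σ'_p = 190 kPa, so the stress path crosses the preconsolidation pressure — recompression up to σ'_p, then virgin compression beyond:
S_c = H/(1+e₀)·[C_r·log₁₀(σ'_p/σ'_0) + C_c·log₁₀(σ'_f/σ'_p)]
    = 5.9/2.03 × [0.076×log₁₀(190/131) + 0.23×log₁₀(219.5/190)]
    = 2.9064 × [0.012273 + 0.014417] = 0.07757 m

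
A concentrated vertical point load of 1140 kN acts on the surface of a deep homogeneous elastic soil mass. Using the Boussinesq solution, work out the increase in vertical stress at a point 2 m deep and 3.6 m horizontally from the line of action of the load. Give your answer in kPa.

Boussinesq vertical stress below a point load on an elastic half-space:
Δσ_z = 3P/(2πz²) · [1 + (r/z)²]^(−5/2)
r/z = 3.6/2 = 1.8; [1+(r/z)²]^(−5/2) = 0.027014.
Δσ_z = 3×1140/(2π×2²) × 0.027014 = 136.08 × 0.027014 = 3.676 kPa

Δσ_z ≈ 3.68 kPa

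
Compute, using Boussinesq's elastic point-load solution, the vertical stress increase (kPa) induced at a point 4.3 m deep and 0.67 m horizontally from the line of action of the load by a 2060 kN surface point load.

Boussinesq vertical stress below a point load on an elastic half-space:
Δσ_z = 3P/(2πz²) · [1 + (r/z)²]^(−5/2)
r/z = 0.67/4.3 = 0.15581; [1+(r/z)²]^(−5/2) = 0.94179.
Δσ_z = 3×2060/(2π×4.3²) × 0.94179 = 53.195 × 0.94179 = 50.1 kPa

Δσ_z ≈ 50.1 kPa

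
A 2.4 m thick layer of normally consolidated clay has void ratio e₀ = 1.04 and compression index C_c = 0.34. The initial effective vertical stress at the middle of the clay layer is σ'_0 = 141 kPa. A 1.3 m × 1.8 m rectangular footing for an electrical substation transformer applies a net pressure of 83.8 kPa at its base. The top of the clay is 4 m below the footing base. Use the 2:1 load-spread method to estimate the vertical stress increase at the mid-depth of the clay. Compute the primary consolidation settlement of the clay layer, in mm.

S_c ≈ 5.23 mm

Mid-depth of clay below the footing base: z = 4 + 2.4/2 = 5.2 m.
Stress increase at mid-clay by the 2:1 spreading method:
Δσ = qBL/((B+z)(L+z)) = 83.8×1.3×1.8/((1.3+5.2)(1.8+5.2)) = 4.3097 kPa
Final effective stress: σ'_f = σ'_0 + Δσ = 141 + 4.3097 = 145.31 kPa.
Normally consolidated clay, so the full stress increment lies on the virgin compression line:
S_c = C_c·H/(1+e₀)·log₁₀(σ'_f/σ'_0) = 0.34×2.4/(1+1.04)×log₁₀(145.31/141)
    = 0.4 × 0.013076 = 0.00523 m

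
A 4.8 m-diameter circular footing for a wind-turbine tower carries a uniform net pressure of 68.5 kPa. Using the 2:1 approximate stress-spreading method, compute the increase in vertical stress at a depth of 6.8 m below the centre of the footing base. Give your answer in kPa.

By the 2:1 method the load spreads at 1 horizontal : 2 vertical, so at depth z the loaded area has grown by z in each plan dimension:
Δσ ≈ qD²/(D+z)² = 68.5×4.8²/(4.8+6.8)² = 11.729 kPa

Δσ_z ≈ 11.7 kPa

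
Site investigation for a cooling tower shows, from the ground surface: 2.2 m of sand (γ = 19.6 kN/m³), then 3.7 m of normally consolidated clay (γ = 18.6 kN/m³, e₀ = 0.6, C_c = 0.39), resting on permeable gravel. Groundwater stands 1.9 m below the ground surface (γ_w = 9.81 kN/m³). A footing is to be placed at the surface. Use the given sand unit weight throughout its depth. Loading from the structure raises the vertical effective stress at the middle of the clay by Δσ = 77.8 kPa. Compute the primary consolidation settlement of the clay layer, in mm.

S_c ≈ 339 mm

Mid-depth of clay below the ground surface: z = 2.2 + 3.7/2 = 4.05 m.
Total vertical stress at mid-clay: σ_v = 19.6×2.2 + 18.6×1.85 = 77.53 kPa.
Pore pressure: u = 9.81×(4.05 − 1.9) = 21.091 kPa.
Initial effective stress: σ'_0 = σ_v − u = 77.53 − 21.091 = 56.439 kPa.
Final effective stress: σ'_f = σ'_0 + Δσ = 56.439 + 77.8 = 134.24 kPa.
Normally consolidated clay, so the full stress increment lies on the virgin compression line:
S_c = C_c·H/(1+e₀)·log₁₀(σ'_f/σ'_0) = 0.39×3.7/(1+0.6)×log₁₀(134.24/56.439)
    = 0.90187 × 0.3763 = 0.3394 m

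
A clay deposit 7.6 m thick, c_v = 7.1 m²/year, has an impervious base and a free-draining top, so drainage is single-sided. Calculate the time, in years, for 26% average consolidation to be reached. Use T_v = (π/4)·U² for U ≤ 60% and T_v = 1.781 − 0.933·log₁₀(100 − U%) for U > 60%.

t ≈ 0.432 years

Drainage path length: H_d = H = 7.6 m (single drainage).
U ≤ 60%: T_v = (π/4)·U² = (π/4)×0.26² = 0.053093.
t = T_v·H_d²/c_v = 0.053093×7.6²/7.1 = 0.4319 years.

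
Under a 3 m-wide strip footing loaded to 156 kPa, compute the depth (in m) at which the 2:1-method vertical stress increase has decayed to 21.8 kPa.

z ≈ 18.5 m

2:1 spreading — at depth z the loaded area has grown by z in each plan dimension:
qB/(B+z) = Δσ_z ⇒ z = qB/Δσ_z − B = 156×3/21.8 − 3 = 18.47 m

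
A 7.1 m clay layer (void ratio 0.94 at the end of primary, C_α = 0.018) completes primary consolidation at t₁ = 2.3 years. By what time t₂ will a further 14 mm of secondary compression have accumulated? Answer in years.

t₂ ≈ 3.75 years

S_s = C_α·H/(1+e_p)·log₁₀(t₂/t₁) ⇒ log₁₀(t₂/t₁) = S_s·(1+e_p)/(C_α·H).
log₁₀(t₂/t₁) = 0.014 × (1+0.94) / (0.018×7.1) = 0.2125
t₂ = t₁ × 10^0.2125 = 2.3 × 1.631 = 3.752 years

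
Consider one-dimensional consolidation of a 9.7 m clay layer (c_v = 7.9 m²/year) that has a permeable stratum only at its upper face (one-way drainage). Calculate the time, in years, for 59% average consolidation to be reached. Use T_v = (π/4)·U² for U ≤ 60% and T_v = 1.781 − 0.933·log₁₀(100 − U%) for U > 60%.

t ≈ 3.26 years

Drainage path length: H_d = H = 9.7 m (single drainage).
U ≤ 60%: T_v = (π/4)·U² = (π/4)×0.59² = 0.2734.
t = T_v·H_d²/c_v = 0.2734×9.7²/7.9 = 3.256 years.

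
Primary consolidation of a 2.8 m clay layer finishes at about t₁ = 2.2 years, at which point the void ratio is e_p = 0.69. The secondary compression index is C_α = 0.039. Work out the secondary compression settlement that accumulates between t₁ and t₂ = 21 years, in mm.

Secondary compression: S_s = C_α·H/(1+e_p)·log₁₀(t₂/t₁)
S_s = 0.039×2.8/(1+0.69)×log₁₀(21/2.2)
    = 0.06462 × 0.9798 = 0.06331 m

S_s ≈ 63.3 mm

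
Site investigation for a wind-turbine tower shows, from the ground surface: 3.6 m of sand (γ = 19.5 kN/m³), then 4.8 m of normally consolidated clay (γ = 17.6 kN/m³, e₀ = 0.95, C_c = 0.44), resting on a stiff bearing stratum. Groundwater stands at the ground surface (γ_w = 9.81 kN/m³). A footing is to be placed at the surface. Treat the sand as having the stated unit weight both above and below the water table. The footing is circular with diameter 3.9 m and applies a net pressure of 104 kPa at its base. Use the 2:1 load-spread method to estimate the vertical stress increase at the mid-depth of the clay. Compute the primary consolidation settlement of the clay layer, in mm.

S_c ≈ 124 mm

Mid-depth of clay below the ground surface: z = 3.6 + 4.8/2 = 6 m.
Total vertical stress at mid-clay: σ_v = 19.5×3.6 + 17.6×2.4 = 112.44 kPa.
Pore pressure: u = 9.81×(6 − 0) = 58.86 kPa.
Initial effective stress: σ'_0 = σ_v − u = 112.44 − 58.86 = 53.58 kPa.
Stress increase at mid-clay by the 2:1 spreading method:
Δσ ≈ qD²/(D+z)² = 104×3.9²/(3.9+6)² = 16.14 kPa
Final effective stress: σ'_f = σ'_0 + Δσ = 53.58 + 16.14 = 69.72 kPa.
Normally consolidated clay, so the full stress increment lies on the virgin compression line:
S_c = C_c·H/(1+e₀)·log₁₀(σ'_f/σ'_0) = 0.44×4.8/(1+0.95)×log₁₀(69.72/53.58)
    = 1.0831 × 0.11435 = 0.1239 m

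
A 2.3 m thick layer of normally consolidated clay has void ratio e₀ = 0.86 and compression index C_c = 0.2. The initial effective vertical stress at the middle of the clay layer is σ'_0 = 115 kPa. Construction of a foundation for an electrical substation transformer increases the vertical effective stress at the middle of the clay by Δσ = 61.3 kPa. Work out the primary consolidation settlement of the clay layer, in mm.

S_c ≈ 45.9 mm

Final effective stress: σ'_f = σ'_0 + Δσ = 115 + 61.3 = 176.3 kPa.
Normally consolidated clay, so the full stress increment lies on the virgin compression line:
S_c = C_c·H/(1+e₀)·log₁₀(σ'_f/σ'_0) = 0.2×2.3/(1+0.86)×log₁₀(176.3/115)
    = 0.24731 × 0.18555 = 0.04589 m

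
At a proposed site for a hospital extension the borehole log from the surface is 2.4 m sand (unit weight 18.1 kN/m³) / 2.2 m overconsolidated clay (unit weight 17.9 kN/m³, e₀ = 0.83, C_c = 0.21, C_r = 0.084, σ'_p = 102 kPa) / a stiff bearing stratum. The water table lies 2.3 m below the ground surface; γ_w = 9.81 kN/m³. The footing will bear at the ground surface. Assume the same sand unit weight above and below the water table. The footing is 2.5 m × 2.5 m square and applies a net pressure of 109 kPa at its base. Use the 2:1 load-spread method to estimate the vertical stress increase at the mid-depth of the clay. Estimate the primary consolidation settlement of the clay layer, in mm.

S_c ≈ 13.8 mm

Mid-depth of clay below the ground surface: z = 2.4 + 2.2/2 = 3.5 m.
Total vertical stress at mid-clay: σ_v = 18.1×2.4 + 17.9×1.1 = 63.13 kPa.
Pore pressure: u = 9.81×(3.5 − 2.3) = 11.772 kPa.
Initial effective stress: σ'_0 = σ_v − u = 63.13 − 11.772 = 51.358 kPa.
Stress increase at mid-clay by the 2:1 spreading method:
Δσ = qBL/((B+z)(L+z)) = 109×2.5×2.5/((2.5+3.5)(2.5+3.5)) = 18.924 kPa
Final effective stress: σ'_f = 51.358 + 18.924 = 70.282 kPa.
σ'_f = 70.282 ≤ σ'_p = 102 kPa, so the clay remains overconsolidated and only the recompression index applies:
S_c = C_r·H/(1+e₀)·log₁₀(σ'_f/σ'_0) = 0.084×2.2/1.83×log₁₀(70.282/51.358)
    = 0.10098 × 0.13624 = 0.01376 m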